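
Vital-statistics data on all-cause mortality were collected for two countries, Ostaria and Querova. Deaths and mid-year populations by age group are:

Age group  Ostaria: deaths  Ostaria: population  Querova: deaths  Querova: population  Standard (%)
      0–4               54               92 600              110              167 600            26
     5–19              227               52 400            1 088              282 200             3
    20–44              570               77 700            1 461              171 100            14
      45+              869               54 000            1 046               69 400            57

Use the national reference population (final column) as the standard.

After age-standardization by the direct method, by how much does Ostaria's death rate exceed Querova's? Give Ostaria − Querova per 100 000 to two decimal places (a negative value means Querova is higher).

Age-specific rates per 100 000 for Ostaria: 58.32, 433.21, 733.59, 1609.26.
For Querova: 65.63, 385.54, 853.89, 1507.20.
Standard weights: 0.26, 0.03, 0.14, 0.57.
Ostaria: 0.2600×58.32 + 0.0300×433.21 + 0.1400×733.59 + 0.5700×1609.26 = 1048.1387 per 100 000.
Querova: 0.2600×65.63 + 0.0300×385.54 + 0.1400×853.89 + 0.5700×1507.20 = 1007.2815 per 100 000.
Difference = 1048.1387 − 1007.2815 = 40.8572.

40.86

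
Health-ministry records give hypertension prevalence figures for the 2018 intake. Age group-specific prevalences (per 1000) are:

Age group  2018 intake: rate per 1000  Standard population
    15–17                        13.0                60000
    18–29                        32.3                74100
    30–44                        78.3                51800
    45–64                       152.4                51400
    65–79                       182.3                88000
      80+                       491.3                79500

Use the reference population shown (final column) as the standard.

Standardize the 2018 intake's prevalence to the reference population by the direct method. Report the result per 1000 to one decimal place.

Standard total = 404800; weights = 0.1482, 0.1831, 0.1280, 0.1270, 0.2174, 0.1964.
Standardized rate: 0.1482×13.0 + 0.1831×32.3 + 0.1280×78.3 + 0.1270×152.4 + 0.2174×182.3 + 0.1964×491.3 = 173.3288 per 1000.

173.3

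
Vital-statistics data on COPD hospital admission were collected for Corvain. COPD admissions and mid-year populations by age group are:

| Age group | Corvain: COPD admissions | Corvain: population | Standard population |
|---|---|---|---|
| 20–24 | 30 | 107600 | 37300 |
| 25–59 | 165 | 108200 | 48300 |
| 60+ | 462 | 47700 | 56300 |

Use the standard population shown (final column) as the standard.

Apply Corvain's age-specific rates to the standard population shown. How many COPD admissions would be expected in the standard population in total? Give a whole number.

Age-specific rates per 10000 for Corvain: 2.79, 15.25, 96.86.
Expected COPD admissions = Σ (standard pop × age-specific rate ÷ 10000)
= 37300×2.79/10000 + 48300×15.25/10000 + 56300×96.86/10000
= 10.40 + 73.66 + 545.30 = 629.35.

629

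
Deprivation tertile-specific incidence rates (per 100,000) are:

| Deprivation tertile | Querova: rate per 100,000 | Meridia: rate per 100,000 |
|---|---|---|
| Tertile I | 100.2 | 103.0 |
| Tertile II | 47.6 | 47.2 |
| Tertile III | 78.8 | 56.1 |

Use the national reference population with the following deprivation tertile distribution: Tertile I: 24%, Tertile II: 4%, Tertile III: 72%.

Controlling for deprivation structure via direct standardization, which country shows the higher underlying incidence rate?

Standard weights: 0.24, 0.04, 0.72.
Querova: 0.2400×100.2 + 0.0400×47.6 + 0.7200×78.8 = 82.6880 per 100,000.
Meridia: 0.2400×103.0 + 0.0400×47.2 + 0.7200×56.1 = 67.0000 per 100,000.

Querova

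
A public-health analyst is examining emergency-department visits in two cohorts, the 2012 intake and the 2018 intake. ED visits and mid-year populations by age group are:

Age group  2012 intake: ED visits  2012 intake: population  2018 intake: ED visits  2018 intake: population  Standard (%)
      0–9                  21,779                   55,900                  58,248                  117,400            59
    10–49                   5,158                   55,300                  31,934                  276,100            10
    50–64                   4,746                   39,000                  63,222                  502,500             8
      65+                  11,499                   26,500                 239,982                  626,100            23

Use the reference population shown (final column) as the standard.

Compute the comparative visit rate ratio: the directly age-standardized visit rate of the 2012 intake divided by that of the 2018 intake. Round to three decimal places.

0.866

Age-specific rates per 1,000 for the 2012 intake: 389.606, 93.273, 121.692, 433.925.
For the 2018 intake: 496.150, 115.661, 125.815, 383.297.
Standard weights: 0.59, 0.10, 0.08, 0.23.
The 2012 intake: 0.5900×389.606 + 0.1000×93.273 + 0.0800×121.692 + 0.2300×433.925 = 348.7331 per 1,000.
The 2018 intake: 0.5900×496.150 + 0.1000×115.661 + 0.0800×125.815 + 0.2300×383.297 = 402.5180 per 1,000.
Ratio = 348.7331 ÷ 402.5180 = 0.86638.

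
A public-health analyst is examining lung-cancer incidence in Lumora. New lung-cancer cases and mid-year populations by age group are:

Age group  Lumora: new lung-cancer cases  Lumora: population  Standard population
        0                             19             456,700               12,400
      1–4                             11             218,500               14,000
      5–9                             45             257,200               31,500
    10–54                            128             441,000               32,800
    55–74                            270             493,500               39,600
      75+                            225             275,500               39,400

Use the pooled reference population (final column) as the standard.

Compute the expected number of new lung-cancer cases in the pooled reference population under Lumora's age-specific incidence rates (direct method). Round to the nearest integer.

70

Age-specific rates per 100,000 for Lumora: 4.16, 5.03, 17.50, 29.02, 54.71, 81.67.
Expected new lung-cancer cases = Σ (standard pop × age-specific rate ÷ 100,000)
= 12,400×4.16/100,000 + 14,000×5.03/100,000 + 31,500×17.50/100,000 + 32,800×29.02/100,000 + 39,600×54.71/100,000 + 39,400×81.67/100,000
= 0.52 + 0.70 + 5.51 + 9.52 + 21.67 + 32.18 = 70.10.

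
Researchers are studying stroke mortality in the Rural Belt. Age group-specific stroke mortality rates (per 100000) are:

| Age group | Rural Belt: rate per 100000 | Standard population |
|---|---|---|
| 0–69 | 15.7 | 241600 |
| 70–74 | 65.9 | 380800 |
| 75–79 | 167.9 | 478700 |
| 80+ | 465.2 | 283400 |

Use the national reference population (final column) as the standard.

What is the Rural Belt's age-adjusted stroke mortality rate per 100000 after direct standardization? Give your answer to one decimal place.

Standard total = 1384500; weights = 0.1745, 0.2750, 0.3458, 0.2047.
Standardized rate: 0.1745×15.7 + 0.2750×65.9 + 0.3458×167.9 + 0.2047×465.2 = 174.1417 per 100000.

174.1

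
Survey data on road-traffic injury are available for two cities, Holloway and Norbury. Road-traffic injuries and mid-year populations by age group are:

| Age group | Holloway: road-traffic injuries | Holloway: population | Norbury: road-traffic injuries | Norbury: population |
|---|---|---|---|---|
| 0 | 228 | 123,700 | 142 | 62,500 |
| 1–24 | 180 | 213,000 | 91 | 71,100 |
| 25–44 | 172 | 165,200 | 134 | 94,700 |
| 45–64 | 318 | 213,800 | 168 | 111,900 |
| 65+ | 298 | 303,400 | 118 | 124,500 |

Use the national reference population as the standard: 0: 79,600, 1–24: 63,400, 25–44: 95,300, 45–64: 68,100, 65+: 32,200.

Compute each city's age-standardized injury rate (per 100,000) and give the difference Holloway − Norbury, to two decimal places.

Age-specific rates per 100,000 for Holloway: 184.32, 84.51, 104.12, 148.74, 98.22.
For Norbury: 227.20, 127.99, 141.50, 150.13, 94.78.
Standard total = 338,600; weights = 0.2351, 0.1872, 0.2815, 0.2011, 0.0951.
Holloway: 0.2351×184.32 + 0.1872×84.51 + 0.2815×104.12 + 0.2011×148.74 + 0.0951×98.22 = 127.7122 per 100,000.
Norbury: 0.2351×227.20 + 0.1872×127.99 + 0.2815×141.50 + 0.2011×150.13 + 0.0951×94.78 = 156.4103 per 100,000.
Difference = 127.7122 − 156.4103 = -28.6981.

-28.70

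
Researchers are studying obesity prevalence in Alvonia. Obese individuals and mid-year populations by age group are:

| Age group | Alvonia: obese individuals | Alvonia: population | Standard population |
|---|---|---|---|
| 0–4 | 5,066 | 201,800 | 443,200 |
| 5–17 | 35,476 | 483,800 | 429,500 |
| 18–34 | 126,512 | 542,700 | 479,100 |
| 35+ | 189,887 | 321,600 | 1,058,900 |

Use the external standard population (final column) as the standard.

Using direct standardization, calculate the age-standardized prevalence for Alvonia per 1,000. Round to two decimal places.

Age-specific rates per 1,000 for Alvonia: 25.104, 73.328, 233.116, 590.445.
Standard total = 2,410,700; weights = 0.1838, 0.1782, 0.1987, 0.4393.
Standardized rate: 0.1838×25.104 + 0.1782×73.328 + 0.1987×233.116 + 0.4393×590.445 = 323.3617 per 1,000.

323.36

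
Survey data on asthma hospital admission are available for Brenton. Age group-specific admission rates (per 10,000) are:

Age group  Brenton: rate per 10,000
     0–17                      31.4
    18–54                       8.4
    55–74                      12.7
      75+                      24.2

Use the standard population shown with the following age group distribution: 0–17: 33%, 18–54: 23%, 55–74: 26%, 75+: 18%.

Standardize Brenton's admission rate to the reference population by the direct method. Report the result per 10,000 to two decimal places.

19.95

Standard weights: 0.33, 0.23, 0.26, 0.18.
Standardized rate: 0.3300×31.4 + 0.2300×8.4 + 0.2600×12.7 + 0.1800×24.2 = 19.9520 per 10,000.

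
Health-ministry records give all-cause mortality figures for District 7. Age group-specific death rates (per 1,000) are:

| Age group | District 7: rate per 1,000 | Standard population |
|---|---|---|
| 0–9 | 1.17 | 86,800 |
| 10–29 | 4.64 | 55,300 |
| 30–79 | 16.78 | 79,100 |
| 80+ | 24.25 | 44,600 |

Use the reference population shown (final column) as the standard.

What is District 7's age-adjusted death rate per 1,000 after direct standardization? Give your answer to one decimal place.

Standard total = 265,800; weights = 0.3266, 0.2081, 0.2976, 0.1678.
Standardized rate: 0.3266×1.17 + 0.2081×4.64 + 0.2976×16.78 + 0.1678×24.25 = 10.4101 per 1,000.

10.4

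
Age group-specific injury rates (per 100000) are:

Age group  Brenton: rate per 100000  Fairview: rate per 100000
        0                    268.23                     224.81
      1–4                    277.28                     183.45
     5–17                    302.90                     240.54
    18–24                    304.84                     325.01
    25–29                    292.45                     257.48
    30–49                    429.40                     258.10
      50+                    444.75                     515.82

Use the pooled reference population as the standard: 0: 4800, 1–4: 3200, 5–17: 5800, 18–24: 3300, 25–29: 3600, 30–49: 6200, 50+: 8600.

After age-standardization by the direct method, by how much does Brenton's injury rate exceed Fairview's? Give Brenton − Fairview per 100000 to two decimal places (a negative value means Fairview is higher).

38.89

Standard total = 35500; weights = 0.1352, 0.0901, 0.1634, 0.0930, 0.1014, 0.1746, 0.2423.
Brenton: 0.1352×268.23 + 0.0901×277.28 + 0.1634×302.90 + 0.0930×304.84 + 0.1014×292.45 + 0.1746×429.40 + 0.2423×444.75 = 351.4801 per 100000.
Fairview: 0.1352×224.81 + 0.0901×183.45 + 0.1634×240.54 + 0.0930×325.01 + 0.1014×257.48 + 0.1746×258.10 + 0.2423×515.82 = 312.5914 per 100000.
Difference = 351.4801 − 312.5914 = 38.8887.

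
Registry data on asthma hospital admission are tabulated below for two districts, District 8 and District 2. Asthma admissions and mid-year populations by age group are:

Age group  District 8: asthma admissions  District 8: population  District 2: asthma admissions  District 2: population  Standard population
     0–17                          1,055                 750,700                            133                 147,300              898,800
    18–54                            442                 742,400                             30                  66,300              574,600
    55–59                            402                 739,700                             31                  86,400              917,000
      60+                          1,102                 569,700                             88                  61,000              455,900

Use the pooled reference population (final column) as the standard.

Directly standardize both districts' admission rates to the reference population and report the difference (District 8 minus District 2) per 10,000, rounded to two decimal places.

3.26

Age-specific rates per 10,000 for District 8: 14.05, 5.95, 5.43, 19.34.
For District 2: 9.03, 4.52, 3.59, 14.43.
Standard total = 2,846,300; weights = 0.3158, 0.2019, 0.3222, 0.1602.
District 8: 0.3158×14.05 + 0.2019×5.95 + 0.3222×5.43 + 0.1602×19.34 = 10.4889 per 10,000.
District 2: 0.3158×9.03 + 0.2019×4.52 + 0.3222×3.59 + 0.1602×14.43 = 7.2313 per 10,000.
Difference = 10.4889 − 7.2313 = 3.2576.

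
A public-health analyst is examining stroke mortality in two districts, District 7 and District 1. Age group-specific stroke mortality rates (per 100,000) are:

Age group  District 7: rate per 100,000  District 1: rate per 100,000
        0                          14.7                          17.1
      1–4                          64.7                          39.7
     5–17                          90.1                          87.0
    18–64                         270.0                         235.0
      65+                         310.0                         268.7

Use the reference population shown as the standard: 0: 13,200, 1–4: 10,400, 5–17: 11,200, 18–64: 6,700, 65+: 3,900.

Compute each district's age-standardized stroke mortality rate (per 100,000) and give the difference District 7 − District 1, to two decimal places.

Standard total = 45,400; weights = 0.2907, 0.2291, 0.2467, 0.1476, 0.0859.
District 7: 0.2907×14.7 + 0.2291×64.7 + 0.2467×90.1 + 0.1476×270.0 + 0.0859×310.0 = 107.7982 per 100,000.
District 1: 0.2907×17.1 + 0.2291×39.7 + 0.2467×87.0 + 0.1476×235.0 + 0.0859×268.7 = 93.2914 per 100,000.
Difference = 107.7982 − 93.2914 = 14.5068.

14.51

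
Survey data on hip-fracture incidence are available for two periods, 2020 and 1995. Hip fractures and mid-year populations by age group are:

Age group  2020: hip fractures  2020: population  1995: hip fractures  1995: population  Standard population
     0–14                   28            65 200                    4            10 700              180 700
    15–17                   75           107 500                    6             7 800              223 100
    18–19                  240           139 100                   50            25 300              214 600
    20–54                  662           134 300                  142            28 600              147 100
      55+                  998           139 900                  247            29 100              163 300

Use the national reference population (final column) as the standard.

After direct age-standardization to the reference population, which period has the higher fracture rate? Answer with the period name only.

1995

Age-specific rates per 100 000 for 2020: 42.94, 69.77, 172.54, 492.93, 713.37.
For 1995: 37.38, 76.92, 197.63, 496.50, 848.80.
Standard total = 928 800; weights = 0.1946, 0.2402, 0.2311, 0.1584, 0.1758.
2020: 0.1946×42.94 + 0.2402×69.77 + 0.2311×172.54 + 0.1584×492.93 + 0.1758×713.37 = 268.4691 per 100 000.
1995: 0.1946×37.38 + 0.2402×76.92 + 0.2311×197.63 + 0.1584×496.50 + 0.1758×848.80 = 299.2808 per 100 000.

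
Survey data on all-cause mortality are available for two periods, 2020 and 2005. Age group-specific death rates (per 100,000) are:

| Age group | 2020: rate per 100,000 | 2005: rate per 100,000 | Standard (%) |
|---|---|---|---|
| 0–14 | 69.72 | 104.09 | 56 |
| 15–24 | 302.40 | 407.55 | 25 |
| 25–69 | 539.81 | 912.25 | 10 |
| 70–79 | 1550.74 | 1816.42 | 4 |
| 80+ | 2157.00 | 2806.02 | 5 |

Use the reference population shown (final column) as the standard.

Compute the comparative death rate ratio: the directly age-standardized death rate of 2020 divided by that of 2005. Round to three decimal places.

Standard weights: 0.56, 0.25, 0.10, 0.04, 0.05.
2020: 0.5600×69.72 + 0.2500×302.40 + 0.1000×539.81 + 0.0400×1550.74 + 0.0500×2157.00 = 338.5038 per 100,000.
2005: 0.5600×104.09 + 0.2500×407.55 + 0.1000×912.25 + 0.0400×1816.42 + 0.0500×2806.02 = 464.3607 per 100,000.
Ratio = 338.5038 ÷ 464.3607 = 0.72897.

0.729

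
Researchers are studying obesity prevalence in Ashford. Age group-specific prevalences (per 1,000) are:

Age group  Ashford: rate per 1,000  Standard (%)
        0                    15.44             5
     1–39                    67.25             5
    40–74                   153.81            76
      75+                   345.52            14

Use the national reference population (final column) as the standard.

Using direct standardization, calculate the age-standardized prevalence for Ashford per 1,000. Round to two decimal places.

169.40

Standard weights: 0.05, 0.05, 0.76, 0.14.
Standardized rate: 0.0500×15.44 + 0.0500×67.25 + 0.7600×153.81 + 0.1400×345.52 = 169.4029 per 1,000.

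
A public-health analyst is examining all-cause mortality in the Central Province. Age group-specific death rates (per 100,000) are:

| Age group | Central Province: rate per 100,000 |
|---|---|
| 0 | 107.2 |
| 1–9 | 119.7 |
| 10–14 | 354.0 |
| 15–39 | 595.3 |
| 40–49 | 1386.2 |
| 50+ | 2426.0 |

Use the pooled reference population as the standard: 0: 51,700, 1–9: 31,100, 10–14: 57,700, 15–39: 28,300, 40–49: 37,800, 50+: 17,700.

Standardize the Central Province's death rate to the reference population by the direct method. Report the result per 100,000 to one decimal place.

Standard total = 224,300; weights = 0.2305, 0.1387, 0.2572, 0.1262, 0.1685, 0.0789.
Standardized rate: 0.2305×107.2 + 0.1387×119.7 + 0.2572×354.0 + 0.1262×595.3 + 0.1685×1386.2 + 0.0789×2426.0 = 632.5290 per 100,000.

632.5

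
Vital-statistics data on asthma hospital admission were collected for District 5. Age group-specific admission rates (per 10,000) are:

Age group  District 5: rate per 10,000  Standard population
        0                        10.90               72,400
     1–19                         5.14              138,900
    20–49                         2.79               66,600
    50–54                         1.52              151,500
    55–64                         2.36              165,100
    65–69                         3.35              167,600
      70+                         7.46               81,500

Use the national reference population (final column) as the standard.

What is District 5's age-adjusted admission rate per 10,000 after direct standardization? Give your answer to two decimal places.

Standard total = 843,600; weights = 0.0858, 0.1647, 0.0789, 0.1796, 0.1957, 0.1987, 0.0966.
Standardized rate: 0.0858×10.90 + 0.1647×5.14 + 0.0789×2.79 + 0.1796×1.52 + 0.1957×2.36 + 0.1987×3.35 + 0.0966×7.46 = 4.1231 per 10,000.

4.12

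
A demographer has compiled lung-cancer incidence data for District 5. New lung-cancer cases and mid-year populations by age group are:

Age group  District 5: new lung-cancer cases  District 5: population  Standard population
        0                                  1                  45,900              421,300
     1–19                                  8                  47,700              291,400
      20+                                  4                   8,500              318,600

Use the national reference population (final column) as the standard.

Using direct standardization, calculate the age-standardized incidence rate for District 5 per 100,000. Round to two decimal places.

Age-specific rates per 100,000 for District 5: 2.18, 16.77, 47.06.
Standard total = 1,031,300; weights = 0.4085, 0.2826, 0.3089.
Standardized rate: 0.4085×2.18 + 0.2826×16.77 + 0.3089×47.06 = 20.1668 per 100,000.

20.17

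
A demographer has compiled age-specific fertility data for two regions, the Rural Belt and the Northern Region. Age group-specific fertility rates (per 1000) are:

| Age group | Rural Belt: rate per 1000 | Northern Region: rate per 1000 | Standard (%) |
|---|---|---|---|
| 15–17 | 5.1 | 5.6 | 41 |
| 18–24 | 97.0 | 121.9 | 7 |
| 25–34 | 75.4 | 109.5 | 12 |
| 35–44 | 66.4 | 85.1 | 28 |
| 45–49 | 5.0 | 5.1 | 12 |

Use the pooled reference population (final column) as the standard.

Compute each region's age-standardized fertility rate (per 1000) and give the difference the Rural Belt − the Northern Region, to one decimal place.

Standard weights: 0.41, 0.07, 0.12, 0.28, 0.12.
The Rural Belt: 0.4100×5.1 + 0.0700×97.0 + 0.1200×75.4 + 0.2800×66.4 + 0.1200×5.0 = 37.1210 per 1000.
The Northern Region: 0.4100×5.6 + 0.0700×121.9 + 0.1200×109.5 + 0.2800×85.1 + 0.1200×5.1 = 48.4090 per 1000.
Difference = 37.1210 − 48.4090 = -11.2880.

-11.3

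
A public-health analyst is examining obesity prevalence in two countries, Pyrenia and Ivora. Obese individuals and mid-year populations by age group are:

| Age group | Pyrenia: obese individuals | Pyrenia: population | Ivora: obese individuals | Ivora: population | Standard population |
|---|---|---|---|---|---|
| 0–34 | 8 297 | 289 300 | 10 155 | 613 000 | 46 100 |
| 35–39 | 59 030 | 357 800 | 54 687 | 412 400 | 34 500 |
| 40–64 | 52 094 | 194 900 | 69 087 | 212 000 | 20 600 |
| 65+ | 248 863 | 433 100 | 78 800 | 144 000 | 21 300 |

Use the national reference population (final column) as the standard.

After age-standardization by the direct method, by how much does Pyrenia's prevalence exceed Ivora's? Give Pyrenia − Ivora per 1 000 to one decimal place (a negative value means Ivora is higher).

8.6

Age-specific rates per 1 000 for Pyrenia: 28.680, 164.980, 267.286, 574.609.
For Ivora: 16.566, 132.607, 325.882, 547.222.
Standard total = 122 500; weights = 0.3763, 0.2816, 0.1682, 0.1739.
Pyrenia: 0.3763×28.680 + 0.2816×164.980 + 0.1682×267.286 + 0.1739×574.609 = 202.1160 per 1 000.
Ivora: 0.3763×16.566 + 0.2816×132.607 + 0.1682×325.882 + 0.1739×547.222 = 193.5317 per 1 000.
Difference = 202.1160 − 193.5317 = 8.5843.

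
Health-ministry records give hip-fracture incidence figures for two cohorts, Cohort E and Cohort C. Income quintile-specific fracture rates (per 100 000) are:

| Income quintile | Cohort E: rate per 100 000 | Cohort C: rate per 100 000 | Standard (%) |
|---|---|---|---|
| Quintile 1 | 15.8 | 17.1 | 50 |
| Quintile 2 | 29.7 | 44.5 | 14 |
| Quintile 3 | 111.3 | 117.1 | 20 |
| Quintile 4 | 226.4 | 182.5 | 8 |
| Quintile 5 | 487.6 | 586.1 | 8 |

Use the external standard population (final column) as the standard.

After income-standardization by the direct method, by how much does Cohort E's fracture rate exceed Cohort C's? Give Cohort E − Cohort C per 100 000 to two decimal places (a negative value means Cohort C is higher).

Standard weights: 0.50, 0.14, 0.20, 0.08, 0.08.
Cohort E: 0.5000×15.8 + 0.1400×29.7 + 0.2000×111.3 + 0.0800×226.4 + 0.0800×487.6 = 91.4380 per 100 000.
Cohort C: 0.5000×17.1 + 0.1400×44.5 + 0.2000×117.1 + 0.0800×182.5 + 0.0800×586.1 = 99.6880 per 100 000.
Difference = 91.4380 − 99.6880 = -8.2500.

-8.25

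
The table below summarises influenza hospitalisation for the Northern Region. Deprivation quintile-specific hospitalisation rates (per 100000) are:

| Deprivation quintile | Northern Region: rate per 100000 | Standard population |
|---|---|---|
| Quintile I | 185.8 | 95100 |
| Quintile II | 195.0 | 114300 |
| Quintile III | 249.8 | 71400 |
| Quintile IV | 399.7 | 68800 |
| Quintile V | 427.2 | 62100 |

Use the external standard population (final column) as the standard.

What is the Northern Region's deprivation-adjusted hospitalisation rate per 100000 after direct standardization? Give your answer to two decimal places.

271.61

Standard total = 411700; weights = 0.2310, 0.2776, 0.1734, 0.1671, 0.1508.
Standardized rate: 0.2310×185.8 + 0.2776×195.0 + 0.1734×249.8 + 0.1671×399.7 + 0.1508×427.2 = 271.6111 per 100000.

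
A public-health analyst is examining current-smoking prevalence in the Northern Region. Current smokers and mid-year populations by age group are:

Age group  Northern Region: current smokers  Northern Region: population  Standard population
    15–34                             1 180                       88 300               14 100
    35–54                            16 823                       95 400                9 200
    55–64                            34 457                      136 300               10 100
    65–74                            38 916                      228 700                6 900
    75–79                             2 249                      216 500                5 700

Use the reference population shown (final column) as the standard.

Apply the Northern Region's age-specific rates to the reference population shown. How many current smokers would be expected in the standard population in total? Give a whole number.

5597

Age-specific rates per 1 000 for the Northern Region: 13.364, 176.342, 252.803, 170.162, 10.388.
Expected current smokers = Σ (standard pop × age-specific rate ÷ 1 000)
= 14 100×13.364/1 000 + 9 200×176.342/1 000 + 10 100×252.803/1 000 + 6 900×170.162/1 000 + 5 700×10.388/1 000
= 188.43 + 1622.34 + 2553.31 + 1174.12 + 59.21 = 5597.40.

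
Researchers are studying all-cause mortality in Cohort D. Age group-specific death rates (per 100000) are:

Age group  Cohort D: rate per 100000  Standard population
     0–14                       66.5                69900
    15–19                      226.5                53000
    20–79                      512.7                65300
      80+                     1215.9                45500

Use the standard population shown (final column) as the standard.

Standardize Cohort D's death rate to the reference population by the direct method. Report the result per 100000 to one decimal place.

451.2

Standard total = 233700; weights = 0.2991, 0.2268, 0.2794, 0.1947.
Standardized rate: 0.2991×66.5 + 0.2268×226.5 + 0.2794×512.7 + 0.1947×1215.9 = 451.2435 per 100000.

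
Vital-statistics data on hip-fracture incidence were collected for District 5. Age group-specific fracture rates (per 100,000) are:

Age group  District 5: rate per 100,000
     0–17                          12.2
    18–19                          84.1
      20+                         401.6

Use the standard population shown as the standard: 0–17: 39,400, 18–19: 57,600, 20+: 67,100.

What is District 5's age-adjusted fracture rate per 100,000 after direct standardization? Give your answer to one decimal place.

Standard total = 164,100; weights = 0.2401, 0.3510, 0.4089.
Standardized rate: 0.2401×12.2 + 0.3510×84.1 + 0.4089×401.6 = 196.6618 per 100,000.

196.7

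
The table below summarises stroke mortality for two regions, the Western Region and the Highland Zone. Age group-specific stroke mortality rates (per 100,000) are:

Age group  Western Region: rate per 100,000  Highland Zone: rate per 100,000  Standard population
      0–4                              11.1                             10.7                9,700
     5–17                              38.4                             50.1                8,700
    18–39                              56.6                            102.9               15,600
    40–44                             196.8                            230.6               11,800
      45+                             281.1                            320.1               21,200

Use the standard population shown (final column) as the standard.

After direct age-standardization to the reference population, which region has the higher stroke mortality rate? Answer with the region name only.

Highland Zone

Standard total = 67,000; weights = 0.1448, 0.1299, 0.2328, 0.1761, 0.3164.
The Western Region: 0.1448×11.1 + 0.1299×38.4 + 0.2328×56.6 + 0.1761×196.8 + 0.3164×281.1 = 143.3772 per 100,000.
The Highland Zone: 0.1448×10.7 + 0.1299×50.1 + 0.2328×102.9 + 0.1761×230.6 + 0.3164×320.1 = 173.9119 per 100,000.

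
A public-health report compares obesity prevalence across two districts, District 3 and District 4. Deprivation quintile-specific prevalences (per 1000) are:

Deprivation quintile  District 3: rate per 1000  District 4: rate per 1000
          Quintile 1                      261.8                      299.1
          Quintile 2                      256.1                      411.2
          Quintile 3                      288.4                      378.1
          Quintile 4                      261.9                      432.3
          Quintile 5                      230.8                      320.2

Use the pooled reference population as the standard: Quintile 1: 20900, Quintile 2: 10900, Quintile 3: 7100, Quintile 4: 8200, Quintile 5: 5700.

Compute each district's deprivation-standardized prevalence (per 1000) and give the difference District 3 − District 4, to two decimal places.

Standard total = 52800; weights = 0.3958, 0.2064, 0.1345, 0.1553, 0.1080.
District 3: 0.3958×261.8 + 0.2064×256.1 + 0.1345×288.4 + 0.1553×261.9 + 0.1080×230.8 = 260.8691 per 1000.
District 4: 0.3958×299.1 + 0.2064×411.2 + 0.1345×378.1 + 0.1553×432.3 + 0.1080×320.2 = 355.8292 per 1000.
Difference = 260.8691 − 355.8292 = -94.9600.

-94.96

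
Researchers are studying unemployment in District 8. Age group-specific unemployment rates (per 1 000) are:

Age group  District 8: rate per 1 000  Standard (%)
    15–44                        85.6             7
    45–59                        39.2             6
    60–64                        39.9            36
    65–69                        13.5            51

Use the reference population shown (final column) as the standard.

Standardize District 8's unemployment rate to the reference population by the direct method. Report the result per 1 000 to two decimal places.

Standard weights: 0.07, 0.06, 0.36, 0.51.
Standardized rate: 0.0700×85.6 + 0.0600×39.2 + 0.3600×39.9 + 0.5100×13.5 = 29.5930 per 1 000.

29.59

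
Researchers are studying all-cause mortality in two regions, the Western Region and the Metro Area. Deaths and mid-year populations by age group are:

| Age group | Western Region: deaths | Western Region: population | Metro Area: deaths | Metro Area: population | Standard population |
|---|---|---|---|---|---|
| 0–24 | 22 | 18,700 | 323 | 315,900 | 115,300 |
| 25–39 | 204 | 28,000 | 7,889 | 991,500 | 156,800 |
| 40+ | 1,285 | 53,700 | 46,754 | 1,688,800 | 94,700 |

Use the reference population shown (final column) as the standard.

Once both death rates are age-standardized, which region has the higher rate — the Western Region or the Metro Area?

Age-specific rates per 1,000 for the Western Region: 1.176, 7.286, 23.929.
For the Metro Area: 1.022, 7.957, 27.685.
Standard total = 366,800; weights = 0.3143, 0.4275, 0.2582.
The Western Region: 0.3143×1.176 + 0.4275×7.286 + 0.2582×23.929 = 9.6623 per 1,000.
The Metro Area: 0.3143×1.022 + 0.4275×7.957 + 0.2582×27.685 = 10.8703 per 1,000.

Metro Area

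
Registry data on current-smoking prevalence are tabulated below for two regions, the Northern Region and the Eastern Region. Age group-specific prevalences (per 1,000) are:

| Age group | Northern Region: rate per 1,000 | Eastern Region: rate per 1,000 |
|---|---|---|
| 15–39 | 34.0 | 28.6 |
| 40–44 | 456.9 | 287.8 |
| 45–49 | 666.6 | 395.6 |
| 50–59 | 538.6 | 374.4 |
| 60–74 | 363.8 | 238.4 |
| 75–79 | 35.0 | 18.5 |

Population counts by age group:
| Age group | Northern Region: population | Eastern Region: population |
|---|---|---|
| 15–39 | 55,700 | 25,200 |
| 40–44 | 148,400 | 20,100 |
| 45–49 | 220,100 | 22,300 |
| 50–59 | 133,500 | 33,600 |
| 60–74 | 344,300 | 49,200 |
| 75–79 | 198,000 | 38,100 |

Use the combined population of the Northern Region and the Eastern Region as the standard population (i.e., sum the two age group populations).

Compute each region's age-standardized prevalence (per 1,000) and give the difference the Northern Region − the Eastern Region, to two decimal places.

Combined standard total = 1,288,500; weights = 0.0628, 0.1308, 0.1881, 0.1297, 0.3054, 0.1832.
The Northern Region: 0.0628×34.0 + 0.1308×456.9 + 0.1881×666.6 + 0.1297×538.6 + 0.3054×363.8 + 0.1832×35.0 = 374.6534 per 1,000.
The Eastern Region: 0.0628×28.6 + 0.1308×287.8 + 0.1881×395.6 + 0.1297×374.4 + 0.3054×238.4 + 0.1832×18.5 = 238.6046 per 1,000.
Difference = 374.6534 − 238.6046 = 136.0489.

136.05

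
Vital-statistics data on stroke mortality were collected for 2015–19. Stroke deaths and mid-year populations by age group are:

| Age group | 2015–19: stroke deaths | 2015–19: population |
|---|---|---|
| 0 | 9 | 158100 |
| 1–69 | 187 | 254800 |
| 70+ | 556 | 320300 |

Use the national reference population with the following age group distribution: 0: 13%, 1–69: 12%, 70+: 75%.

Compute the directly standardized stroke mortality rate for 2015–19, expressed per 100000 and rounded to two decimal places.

Age-specific rates per 100000 for 2015–19: 5.69, 73.39, 173.59.
Standard weights: 0.13, 0.12, 0.75.
Standardized rate: 0.1300×5.69 + 0.1200×73.39 + 0.7500×173.59 = 139.7374 per 100000.

139.74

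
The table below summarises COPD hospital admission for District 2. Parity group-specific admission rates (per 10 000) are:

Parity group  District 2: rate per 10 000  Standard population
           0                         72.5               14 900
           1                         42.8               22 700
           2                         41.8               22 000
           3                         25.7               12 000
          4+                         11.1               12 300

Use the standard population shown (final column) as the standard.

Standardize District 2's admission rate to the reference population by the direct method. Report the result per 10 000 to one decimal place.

Standard total = 83 900; weights = 0.1776, 0.2706, 0.2622, 0.1430, 0.1466.
Standardized rate: 0.1776×72.5 + 0.2706×42.8 + 0.2622×41.8 + 0.1430×25.7 + 0.1466×11.1 = 40.7192 per 10 000.

40.7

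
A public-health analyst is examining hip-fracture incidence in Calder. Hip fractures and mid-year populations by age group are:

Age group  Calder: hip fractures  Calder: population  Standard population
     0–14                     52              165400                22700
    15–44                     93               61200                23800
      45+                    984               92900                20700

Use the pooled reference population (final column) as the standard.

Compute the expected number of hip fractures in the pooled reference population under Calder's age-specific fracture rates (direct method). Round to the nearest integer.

263

Age-specific rates per 100000 for Calder: 31.44, 151.96, 1059.20.
Expected hip fractures = Σ (standard pop × age-specific rate ÷ 100000)
= 22700×31.44/100000 + 23800×151.96/100000 + 20700×1059.20/100000
= 7.14 + 36.17 + 219.26 = 262.56.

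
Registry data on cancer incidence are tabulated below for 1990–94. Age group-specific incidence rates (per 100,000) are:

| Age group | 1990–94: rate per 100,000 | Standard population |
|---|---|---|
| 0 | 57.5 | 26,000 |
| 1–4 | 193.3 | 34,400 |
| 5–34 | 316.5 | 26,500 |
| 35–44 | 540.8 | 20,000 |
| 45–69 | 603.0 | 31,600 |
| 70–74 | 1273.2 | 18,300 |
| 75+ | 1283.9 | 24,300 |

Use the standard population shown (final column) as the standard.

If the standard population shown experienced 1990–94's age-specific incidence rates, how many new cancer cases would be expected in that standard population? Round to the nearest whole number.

1009

Expected new cancer cases = Σ (standard pop × age-specific rate ÷ 100,000)
= 26,000×57.5/100,000 + 34,400×193.3/100,000 + 26,500×316.5/100,000 + 20,000×540.8/100,000 + 31,600×603.0/100,000 + 18,300×1273.2/100,000 + 24,300×1283.9/100,000
= 14.95 + 66.50 + 83.87 + 108.16 + 190.55 + 233.00 + 311.99 = 1009.01.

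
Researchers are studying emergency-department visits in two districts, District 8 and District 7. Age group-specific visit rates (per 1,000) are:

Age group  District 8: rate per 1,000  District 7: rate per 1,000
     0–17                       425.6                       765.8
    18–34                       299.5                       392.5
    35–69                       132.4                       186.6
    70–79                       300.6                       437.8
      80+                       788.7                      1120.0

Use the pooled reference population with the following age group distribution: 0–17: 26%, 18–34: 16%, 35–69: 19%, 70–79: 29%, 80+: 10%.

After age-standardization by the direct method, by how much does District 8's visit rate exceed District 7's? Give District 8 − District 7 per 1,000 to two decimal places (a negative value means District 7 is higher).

-186.55

Standard weights: 0.26, 0.16, 0.19, 0.29, 0.10.
District 8: 0.2600×425.6 + 0.1600×299.5 + 0.1900×132.4 + 0.2900×300.6 + 0.1000×788.7 = 349.7760 per 1,000.
District 7: 0.2600×765.8 + 0.1600×392.5 + 0.1900×186.6 + 0.2900×437.8 + 0.1000×1120.0 = 536.3240 per 1,000.
Difference = 349.7760 − 536.3240 = -186.5480.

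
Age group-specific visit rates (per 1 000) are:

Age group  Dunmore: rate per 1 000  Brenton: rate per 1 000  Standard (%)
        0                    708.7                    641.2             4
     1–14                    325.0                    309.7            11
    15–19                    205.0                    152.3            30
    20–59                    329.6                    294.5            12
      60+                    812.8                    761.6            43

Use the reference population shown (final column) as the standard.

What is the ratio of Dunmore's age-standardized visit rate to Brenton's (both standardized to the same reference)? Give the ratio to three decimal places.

Standard weights: 0.04, 0.11, 0.30, 0.12, 0.43.
Dunmore: 0.0400×708.7 + 0.1100×325.0 + 0.3000×205.0 + 0.1200×329.6 + 0.4300×812.8 = 514.6540 per 1 000.
Brenton: 0.0400×641.2 + 0.1100×309.7 + 0.3000×152.3 + 0.1200×294.5 + 0.4300×761.6 = 468.2330 per 1 000.
Ratio = 514.6540 ÷ 468.2330 = 1.09914.

1.099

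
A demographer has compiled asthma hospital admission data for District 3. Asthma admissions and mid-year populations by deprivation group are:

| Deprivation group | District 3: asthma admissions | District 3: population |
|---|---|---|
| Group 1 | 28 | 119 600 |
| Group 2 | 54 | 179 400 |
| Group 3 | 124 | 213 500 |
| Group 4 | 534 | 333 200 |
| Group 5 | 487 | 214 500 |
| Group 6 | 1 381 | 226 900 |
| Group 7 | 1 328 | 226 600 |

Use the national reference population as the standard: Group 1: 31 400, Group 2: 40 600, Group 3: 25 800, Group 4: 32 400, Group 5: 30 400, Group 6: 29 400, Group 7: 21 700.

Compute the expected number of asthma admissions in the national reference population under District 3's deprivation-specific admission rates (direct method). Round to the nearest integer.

Deprivation-specific rates per 10 000 for District 3: 2.34, 3.01, 5.81, 16.03, 22.70, 60.86, 58.61.
Expected asthma admissions = Σ (standard pop × deprivation-specific rate ÷ 10 000)
= 31 400×2.34/10 000 + 40 600×3.01/10 000 + 25 800×5.81/10 000 + 32 400×16.03/10 000 + 30 400×22.70/10 000 + 29 400×60.86/10 000 + 21 700×58.61/10 000
= 7.35 + 12.22 + 14.98 + 51.93 + 69.02 + 178.94 + 127.17 = 461.62.

462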